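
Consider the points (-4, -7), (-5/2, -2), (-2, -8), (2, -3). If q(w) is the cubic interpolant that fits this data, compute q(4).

1555/9

Evaluate each Lagrange basis at w = 4:
L_0(4) = (13/2)·(6)·(2)/[(-3/2)·(-2)·(-6)] = -13/3
L_1(4) = (8)·(6)·(2)/[(3/2)·(-1/2)·(-9/2)] = 256/9
L_2(4) = (8)·(13/2)·(2)/[(2)·(1/2)·(-4)] = -26
L_3(4) = (8)·(13/2)·(6)/[(6)·(9/2)·(4)] = 26/9
Sum: (-7)·(-13/3) + (-2)·(256/9) + (-8)·(-26) + (-3)·(26/9) = 1555/9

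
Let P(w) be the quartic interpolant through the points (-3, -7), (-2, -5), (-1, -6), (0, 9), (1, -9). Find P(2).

-177

Evaluate each Lagrange basis at w = 2:
L_0(2) = (4)·(3)·(2)·(1)/[(-1)·(-2)·(-3)·(-4)] = 1
L_1(2) = (5)·(3)·(2)·(1)/[(1)·(-1)·(-2)·(-3)] = -5
L_2(2) = (5)·(4)·(2)·(1)/[(2)·(1)·(-1)·(-2)] = 10
L_3(2) = (5)·(4)·(3)·(1)/[(3)·(2)·(1)·(-1)] = -10
L_4(2) = (5)·(4)·(3)·(2)/[(4)·(3)·(2)·(1)] = 5
Sum: (-7)·(1) + (-5)·(-5) + (-6)·(10) + 9·(-10) + (-9)·(5) = -177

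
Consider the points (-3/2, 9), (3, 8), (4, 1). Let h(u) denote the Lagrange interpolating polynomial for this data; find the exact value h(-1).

Evaluate each Lagrange basis at u = -1:
L_0(-1) = (-4)·(-5)/[(-9/2)·(-11/2)] = 80/99
L_1(-1) = (1/2)·(-5)/[(9/2)·(-1)] = 5/9
L_2(-1) = (1/2)·(-4)/[(11/2)·(1)] = -4/11
Sum: 9·(80/99) + 8·(5/9) + 1·(-4/11) = 1124/99

1124/99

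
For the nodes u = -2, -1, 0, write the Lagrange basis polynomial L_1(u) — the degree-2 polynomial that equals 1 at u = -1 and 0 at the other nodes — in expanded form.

L_1(u) = -u^2 - 2u

L_1(u) = (u + 2)u / [(1)·(-1)]
       = (u^2 + 2u) / (-1)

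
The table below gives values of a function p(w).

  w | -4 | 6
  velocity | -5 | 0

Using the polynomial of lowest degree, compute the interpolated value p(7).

1/2

Evaluate each Lagrange basis at w = 7:
L_0(7) = (1)/[(-10)] = -1/10
L_1(7) = (11)/[(10)] = 11/10
Sum: (-5)·(-1/10) + 0 = 1/2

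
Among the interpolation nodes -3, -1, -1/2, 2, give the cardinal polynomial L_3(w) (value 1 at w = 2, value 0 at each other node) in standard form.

L_3(w) = (w + 3)(w + 1)(w + 1/2) / [(5)·(3)·(5/2)]
       = (w^3 + (9/2)w^2 + 5w + 3/2) / (75/2)

L_3(w) = (2/75)w^3 + (3/25)w^2 + (2/15)w + 1/25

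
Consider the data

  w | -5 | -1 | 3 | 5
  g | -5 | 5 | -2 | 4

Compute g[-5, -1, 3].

g[-5,-1] = (5 - (-5)) / (-1 - (-5)) = 5/2
g[-1,3] = (-2 - 5) / (3 - (-1)) = -7/4
g[-5,-1,3] = (-7/4 - 5/2) / (3 - (-5)) = -17/32

-17/32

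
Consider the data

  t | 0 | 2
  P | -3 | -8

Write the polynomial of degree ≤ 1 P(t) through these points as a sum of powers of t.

L_0(t) = (t - 2) / [-2] = -(1/2)t + 1
L_1(t) = t / [2] = (1/2)t
P(t) = (-3)·L_0 + (-8)·L_1
  (-3)·L_0(t) = (3/2)t - 3
  (-8)·L_1(t) = -4t
Adding term by term: -(5/2)t - 3

P(t) = -(5/2)t - 3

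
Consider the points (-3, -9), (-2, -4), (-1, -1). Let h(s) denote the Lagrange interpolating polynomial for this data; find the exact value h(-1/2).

-1/4

Evaluate each Lagrange basis at s = -1/2:
L_0(-1/2) = (3/2)·(1/2)/[(-1)·(-2)] = 3/8
L_1(-1/2) = (5/2)·(1/2)/[(1)·(-1)] = -5/4
L_2(-1/2) = (5/2)·(3/2)/[(2)·(1)] = 15/8
Sum: (-9)·(3/8) + (-4)·(-5/4) + (-1)·(15/8) = -1/4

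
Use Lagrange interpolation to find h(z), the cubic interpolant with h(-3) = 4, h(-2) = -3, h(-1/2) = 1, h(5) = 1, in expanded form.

L_0(z) = (z + 2)(z + 1/2)(z - 5) / [-20] = -(1/20)z^3 + (1/8)z^2 + (23/40)z + 1/4
L_1(z) = (z + 3)(z + 1/2)(z - 5) / [21/2] = (2/21)z^3 - (1/7)z^2 - (32/21)z - 5/7
L_2(z) = (z + 3)(z + 2)(z - 5) / [-165/8] = -(8/165)z^3 + (152/165)z + 16/11
L_3(z) = (z + 3)(z + 2)(z + 1/2) / [308] = (1/308)z^3 + (1/56)z^2 + (17/616)z + 3/308
h(z) = 4·L_0 + (-3)·L_1 + 1·L_2 + 1·L_3
  4·L_0(z) = -(1/5)z^3 + (1/2)z^2 + (23/10)z + 1
  (-3)·L_1(z) = -(2/7)z^3 + (3/7)z^2 + (32/7)z + 15/7
  1·L_2(z) = -(8/165)z^3 + (152/165)z + 16/11
  1·L_3(z) = (1/308)z^3 + (1/56)z^2 + (17/616)z + 3/308
Adding term by term: -(223/420)z^3 + (53/56)z^2 + (6569/840)z + 129/28

h(z) = -(223/420)z^3 + (53/56)z^2 + (6569/840)z + 129/28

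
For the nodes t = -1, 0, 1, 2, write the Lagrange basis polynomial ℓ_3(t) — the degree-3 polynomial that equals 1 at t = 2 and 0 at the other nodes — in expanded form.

ℓ_3(t) = (t + 1)t(t - 1) / [(3)·(2)·(1)]
       = (t^3 - t) / (6)

ℓ_3(t) = (1/6)t^3 - (1/6)t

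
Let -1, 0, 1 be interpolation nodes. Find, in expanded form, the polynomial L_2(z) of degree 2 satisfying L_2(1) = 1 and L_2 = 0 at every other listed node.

L_2(z) = (z + 1)z / [(2)·(1)]
       = (z^2 + z) / (2)

L_2(z) = (1/2)z^2 + (1/2)z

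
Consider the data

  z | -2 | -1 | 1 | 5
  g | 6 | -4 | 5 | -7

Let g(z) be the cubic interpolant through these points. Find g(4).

Using Newton's divided-difference form:
g[-2,-1] = (-4 - 6) / (-1 - (-2)) = -10
g[-1,1] = (5 - (-4)) / (1 - (-1)) = 9/2
g[1,5] = (-7 - 5) / (5 - 1) = -3
g[-2,-1,1] = (9/2 - (-10)) / (1 - (-2)) = 29/6
g[-1,1,5] = (-3 - 9/2) / (5 - (-1)) = -5/4
g[-2,-1,1,5] = (-5/4 - 29/6) / (5 - (-2)) = -73/84
g(4) = 6 + (-10)·(6) + (29/6)·(6)·(5) + (-73/84)·(6)·(5)·(3) = 179/14

179/14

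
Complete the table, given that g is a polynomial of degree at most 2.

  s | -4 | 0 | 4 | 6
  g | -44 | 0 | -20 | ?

The 3 known values determine g uniquely (degree ≤ 2).
Evaluate each Lagrange basis at s = 6:
L_0(6) = (6)·(2)/[(-4)·(-8)] = 3/8
L_1(6) = (10)·(2)/[(4)·(-4)] = -5/4
L_2(6) = (10)·(6)/[(8)·(4)] = 15/8
Sum: (-44)·(3/8) + 0 + (-20)·(15/8) = -54

-54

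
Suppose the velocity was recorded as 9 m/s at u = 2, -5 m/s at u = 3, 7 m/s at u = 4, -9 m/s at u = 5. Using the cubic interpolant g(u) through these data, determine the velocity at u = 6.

-107

Using Newton's divided-difference form:
g[2,3] = (-5 - 9) / (3 - 2) = -14
g[3,4] = (7 - (-5)) / (4 - 3) = 12
g[4,5] = (-9 - 7) / (5 - 4) = -16
g[2,3,4] = (12 - (-14)) / (4 - 2) = 13
g[3,4,5] = (-16 - 12) / (5 - 3) = -14
g[2,3,4,5] = (-14 - 13) / (5 - 2) = -9
g(6) = 9 + (-14)·(4) + 13·(4)·(3) + (-9)·(4)·(3)·(2) = -107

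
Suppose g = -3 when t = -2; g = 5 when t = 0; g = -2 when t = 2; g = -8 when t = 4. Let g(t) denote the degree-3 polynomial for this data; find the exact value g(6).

Evaluate each Lagrange basis at t = 6:
L_0(6) = (6)·(4)·(2)/[(-2)·(-4)·(-6)] = -1
L_1(6) = (8)·(4)·(2)/[(2)·(-2)·(-4)] = 4
L_2(6) = (8)·(6)·(2)/[(4)·(2)·(-2)] = -6
L_3(6) = (8)·(6)·(4)/[(6)·(4)·(2)] = 4
Sum: (-3)·(-1) + 5·(4) + (-2)·(-6) + (-8)·(4) = 3

3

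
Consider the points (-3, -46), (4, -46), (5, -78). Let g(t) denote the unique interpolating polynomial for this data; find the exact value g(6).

-118

Using Newton's divided-difference form:
g[-3,4] = (-46 - (-46)) / (4 - (-3)) = 0
g[4,5] = (-78 - (-46)) / (5 - 4) = -32
g[-3,4,5] = (-32 - 0) / (5 - (-3)) = -4
g(6) = -46 + 0·(9) + (-4)·(9)·(2) = -118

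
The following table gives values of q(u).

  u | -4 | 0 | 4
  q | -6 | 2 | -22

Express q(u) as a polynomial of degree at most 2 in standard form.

Newton's divided differences:
q[-4,0] = (2 - (-6)) / (0 - (-4)) = 2
q[0,4] = (-22 - 2) / (4 - 0) = -6
q[-4,0,4] = (-6 - 2) / (4 - (-4)) = -1
q(u) = -6 + 2·(u + 4) + (-1)·(u + 4)u
Expanding: q(u) = -u^2 - 2u + 2

q(u) = -u^2 - 2u + 2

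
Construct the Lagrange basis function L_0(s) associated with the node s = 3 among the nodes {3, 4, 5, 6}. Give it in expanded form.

L_0(s) = (s - 4)(s - 5)(s - 6) / [(-1)·(-2)·(-3)]
       = (s^3 - 15s^2 + 74s - 120) / (-6)

L_0(s) = -(1/6)s^3 + (5/2)s^2 - (37/3)s + 20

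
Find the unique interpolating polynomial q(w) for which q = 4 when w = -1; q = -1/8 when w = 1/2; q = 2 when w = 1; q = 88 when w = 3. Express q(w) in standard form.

q(w) = 3w^3 + 2w^2 - 4w + 1

Build the Lagrange basis polynomials:
L_0(w) = (w - 1/2)(w - 1)(w - 3) / [-12] = -(1/12)w^3 + (3/8)w^2 - (5/12)w + 1/8
L_1(w) = (w + 1)(w - 1)(w - 3) / [15/8] = (8/15)w^3 - (8/5)w^2 - (8/15)w + 8/5
L_2(w) = (w + 1)(w - 1/2)(w - 3) / [-2] = -(1/2)w^3 + (5/4)w^2 + w - 3/4
L_3(w) = (w + 1)(w - 1/2)(w - 1) / [20] = (1/20)w^3 - (1/40)w^2 - (1/20)w + 1/40
q(w) = 4·L_0 + (-1/8)·L_1 + 2·L_2 + 88·L_3
  4·L_0(w) = -(1/3)w^3 + (3/2)w^2 - (5/3)w + 1/2
  (-1/8)·L_1(w) = -(1/15)w^3 + (1/5)w^2 + (1/15)w - 1/5
  2·L_2(w) = -w^3 + (5/2)w^2 + 2w - 3/2
  88·L_3(w) = (22/5)w^3 - (11/5)w^2 - (22/5)w + 11/5
Adding term by term: 3w^3 + 2w^2 - 4w + 1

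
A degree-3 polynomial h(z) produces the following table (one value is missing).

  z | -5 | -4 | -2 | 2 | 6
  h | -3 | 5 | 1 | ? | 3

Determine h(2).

-1796/55

The 4 known values determine h uniquely (degree ≤ 3).
Evaluate each Lagrange basis at z = 2:
L_0(2) = (6)·(4)·(-4)/[(-1)·(-3)·(-11)] = 32/11
L_1(2) = (7)·(4)·(-4)/[(1)·(-2)·(-10)] = -28/5
L_2(2) = (7)·(6)·(-4)/[(3)·(2)·(-8)] = 7/2
L_3(2) = (7)·(6)·(4)/[(11)·(10)·(8)] = 21/110
Sum: (-3)·(32/11) + 5·(-28/5) + 1·(7/2) + 3·(21/110) = -1796/55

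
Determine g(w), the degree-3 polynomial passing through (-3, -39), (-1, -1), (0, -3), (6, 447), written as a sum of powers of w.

Newton's divided differences:
g[-3,-1] = (-1 - (-39)) / (-1 - (-3)) = 19
g[-1,0] = (-3 - (-1)) / (0 - (-1)) = -2
g[0,6] = (447 - (-3)) / (6 - 0) = 75
g[-3,-1,0] = (-2 - 19) / (0 - (-3)) = -7
g[-1,0,6] = (75 - (-2)) / (6 - (-1)) = 11
g[-3,-1,0,6] = (11 - (-7)) / (6 - (-3)) = 2
g(w) = -39 + 19·(w + 3) + (-7)·(w + 3)(w + 1) + 2·(w + 3)(w + 1)w
Expanding: g(w) = 2w^3 + w^2 - 3w - 3

g(w) = 2w^3 + w^2 - 3w - 3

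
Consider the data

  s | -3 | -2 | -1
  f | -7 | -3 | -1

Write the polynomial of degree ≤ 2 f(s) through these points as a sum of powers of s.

L_0(s) = (s + 2)(s + 1) / [2] = (1/2)s^2 + (3/2)s + 1
L_1(s) = (s + 3)(s + 1) / [-1] = -s^2 - 4s - 3
L_2(s) = (s + 3)(s + 2) / [2] = (1/2)s^2 + (5/2)s + 3
f(s) = (-7)·L_0 + (-3)·L_1 + (-1)·L_2
  (-7)·L_0(s) = -(7/2)s^2 - (21/2)s - 7
  (-3)·L_1(s) = 3s^2 + 12s + 9
  (-1)·L_2(s) = -(1/2)s^2 - (5/2)s - 3
Adding term by term: -s^2 - s - 1

f(s) = -s^2 - s - 1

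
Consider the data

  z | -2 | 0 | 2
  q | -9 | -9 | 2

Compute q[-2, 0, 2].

11/8

q[-2,0] = (-9 - (-9)) / (0 - (-2)) = 0
q[0,2] = (2 - (-9)) / (2 - 0) = 11/2
q[-2,0,2] = (11/2 - 0) / (2 - (-2)) = 11/8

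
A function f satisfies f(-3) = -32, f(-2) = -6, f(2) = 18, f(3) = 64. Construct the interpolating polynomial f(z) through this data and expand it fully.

Newton's divided differences:
f[-3,-2] = (-6 - (-32)) / (-2 - (-3)) = 26
f[-2,2] = (18 - (-6)) / (2 - (-2)) = 6
f[2,3] = (64 - 18) / (3 - 2) = 46
f[-3,-2,2] = (6 - 26) / (2 - (-3)) = -4
f[-2,2,3] = (46 - 6) / (3 - (-2)) = 8
f[-3,-2,2,3] = (8 - (-4)) / (3 - (-3)) = 2
f(z) = -32 + 26·(z + 3) + (-4)·(z + 3)(z + 2) + 2·(z + 3)(z + 2)(z - 2)
Expanding: f(z) = 2z^3 + 2z^2 - 2z - 2

f(z) = 2z^3 + 2z^2 - 2z - 2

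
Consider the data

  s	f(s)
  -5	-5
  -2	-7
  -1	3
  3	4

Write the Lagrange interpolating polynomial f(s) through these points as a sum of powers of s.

f(s) = -(277/480)s^3 - (39/20)s^2 + (3931/480)s + 201/16

Build the Lagrange basis polynomials:
L_0(s) = (s + 2)(s + 1)(s - 3) / [-96] = -(1/96)s^3 + (7/96)s + 1/16
L_1(s) = (s + 5)(s + 1)(s - 3) / [15] = (1/15)s^3 + (1/5)s^2 - (13/15)s - 1
L_2(s) = (s + 5)(s + 2)(s - 3) / [-16] = -(1/16)s^3 - (1/4)s^2 + (11/16)s + 15/8
L_3(s) = (s + 5)(s + 2)(s + 1) / [160] = (1/160)s^3 + (1/20)s^2 + (17/160)s + 1/16
f(s) = (-5)·L_0 + (-7)·L_1 + 3·L_2 + 4·L_3
  (-5)·L_0(s) = (5/96)s^3 - (35/96)s - 5/16
  (-7)·L_1(s) = -(7/15)s^3 - (7/5)s^2 + (91/15)s + 7
  3·L_2(s) = -(3/16)s^3 - (3/4)s^2 + (33/16)s + 45/8
  4·L_3(s) = (1/40)s^3 + (1/5)s^2 + (17/40)s + 1/4
Adding term by term: -(277/480)s^3 - (39/20)s^2 + (3931/480)s + 201/16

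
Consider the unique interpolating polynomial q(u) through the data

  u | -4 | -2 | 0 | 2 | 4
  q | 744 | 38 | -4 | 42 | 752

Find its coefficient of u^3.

L_0(u) = (u + 2)u(u - 2)(u - 4) / [384] = (1/384)u^4 - (1/96)u^3 - (1/96)u^2 + (1/24)u
L_1(u) = (u + 4)u(u - 2)(u - 4) / [-96] = -(1/96)u^4 + (1/48)u^3 + (1/6)u^2 - (1/3)u
L_2(u) = (u + 4)(u + 2)(u - 2)(u - 4) / [64] = (1/64)u^4 - (5/16)u^2 + 1
L_3(u) = (u + 4)(u + 2)u(u - 4) / [-96] = -(1/96)u^4 - (1/48)u^3 + (1/6)u^2 + (1/3)u
L_4(u) = (u + 4)(u + 2)u(u - 2) / [384] = (1/384)u^4 + (1/96)u^3 - (1/96)u^2 - (1/24)u
q(u) = 744·L_0 + 38·L_1 + (-4)·L_2 + 42·L_3 + 752·L_4
Only the coefficient of u^3 is needed; take it from each L_i and combine:
744·(-1/96) + 38·(1/48) + (-4)·(0) + 42·(-1/48) + 752·(1/96) = 0

0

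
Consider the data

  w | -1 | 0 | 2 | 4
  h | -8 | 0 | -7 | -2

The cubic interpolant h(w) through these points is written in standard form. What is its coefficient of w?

L_0(w) = w(w - 2)(w - 4) / [-15] = -(1/15)w^3 + (2/5)w^2 - (8/15)w
L_1(w) = (w + 1)(w - 2)(w - 4) / [8] = (1/8)w^3 - (5/8)w^2 + (1/4)w + 1
L_2(w) = (w + 1)w(w - 4) / [-12] = -(1/12)w^3 + (1/4)w^2 + (1/3)w
L_3(w) = (w + 1)w(w - 2) / [40] = (1/40)w^3 - (1/40)w^2 - (1/20)w
h(w) = (-8)·L_0 + 0·L_1 + (-7)·L_2 + (-2)·L_3
Only the coefficient of w is needed; take it from each L_i and combine:
(-8)·(-8/15) + 0·(1/4) + (-7)·(1/3) + (-2)·(-1/20) = 61/30

61/30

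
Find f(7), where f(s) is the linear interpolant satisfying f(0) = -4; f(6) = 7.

Evaluate each Lagrange basis at s = 7:
L_0(7) = (1)/[(-6)] = -1/6
L_1(7) = (7)/[(6)] = 7/6
Sum: (-4)·(-1/6) + 7·(7/6) = 53/6

53/6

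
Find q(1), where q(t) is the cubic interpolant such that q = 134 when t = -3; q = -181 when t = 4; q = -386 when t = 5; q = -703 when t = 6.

2

Evaluate each Lagrange basis at t = 1:
L_0(1) = (-3)·(-4)·(-5)/[(-7)·(-8)·(-9)] = 5/42
L_1(1) = (4)·(-4)·(-5)/[(7)·(-1)·(-2)] = 40/7
L_2(1) = (4)·(-3)·(-5)/[(8)·(1)·(-1)] = -15/2
L_3(1) = (4)·(-3)·(-4)/[(9)·(2)·(1)] = 8/3
Sum: 134·(5/42) + (-181)·(40/7) + (-386)·(-15/2) + (-703)·(8/3) = 2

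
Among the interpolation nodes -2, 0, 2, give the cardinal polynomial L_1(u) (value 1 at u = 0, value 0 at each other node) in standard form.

L_1(u) = -(1/4)u^2 + 1

L_1(u) = (u + 2)(u - 2) / [(2)·(-2)]
       = (u^2 - 4) / (-4)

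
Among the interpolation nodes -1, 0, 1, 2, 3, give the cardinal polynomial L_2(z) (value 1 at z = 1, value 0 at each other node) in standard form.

L_2(z) = (1/4)z^4 - z^3 + (1/4)z^2 + (3/2)z

L_2(z) = (z + 1)z(z - 2)(z - 3) / [(2)·(1)·(-1)·(-2)]
       = (z^4 - 4z^3 + z^2 + 6z) / (4)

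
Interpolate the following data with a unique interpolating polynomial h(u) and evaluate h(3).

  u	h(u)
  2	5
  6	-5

Evaluate each Lagrange basis at u = 3:
L_0(3) = (-3)/[(-4)] = 3/4
L_1(3) = (1)/[(4)] = 1/4
Sum: 5·(3/4) + (-5)·(1/4) = 5/2

5/2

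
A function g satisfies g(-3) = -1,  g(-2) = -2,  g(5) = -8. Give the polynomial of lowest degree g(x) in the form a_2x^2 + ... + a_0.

g(x) = (1/56)x^2 - (51/56)x - 109/28

Newton's divided differences:
g[-3,-2] = (-2 - (-1)) / (-2 - (-3)) = -1
g[-2,5] = (-8 - (-2)) / (5 - (-2)) = -6/7
g[-3,-2,5] = (-6/7 - (-1)) / (5 - (-3)) = 1/56
g(x) = -1 + (-1)·(x + 3) + (1/56)·(x + 3)(x + 2)
Expanding: g(x) = (1/56)x^2 - (51/56)x - 109/28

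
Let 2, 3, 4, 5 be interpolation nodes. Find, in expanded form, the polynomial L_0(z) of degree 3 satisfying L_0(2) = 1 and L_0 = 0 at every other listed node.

L_0(z) = -(1/6)z^3 + 2z^2 - (47/6)z + 10

L_0(z) = (z - 3)(z - 4)(z - 5) / [(-1)·(-2)·(-3)]
       = (z^3 - 12z^2 + 47z - 60) / (-6)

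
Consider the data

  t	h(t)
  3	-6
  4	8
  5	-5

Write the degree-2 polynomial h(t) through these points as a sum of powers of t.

L_0(t) = (t - 4)(t - 5) / [2] = (1/2)t^2 - (9/2)t + 10
L_1(t) = (t - 3)(t - 5) / [-1] = -t^2 + 8t - 15
L_2(t) = (t - 3)(t - 4) / [2] = (1/2)t^2 - (7/2)t + 6
h(t) = (-6)·L_0 + 8·L_1 + (-5)·L_2
  (-6)·L_0(t) = -3t^2 + 27t - 60
  8·L_1(t) = -8t^2 + 64t - 120
  (-5)·L_2(t) = -(5/2)t^2 + (35/2)t - 30
Adding term by term: -(27/2)t^2 + (217/2)t - 210

h(t) = -(27/2)t^2 + (217/2)t - 210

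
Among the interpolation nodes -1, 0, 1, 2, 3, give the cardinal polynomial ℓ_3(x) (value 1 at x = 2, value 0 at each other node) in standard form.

ℓ_3(x) = -(1/6)x^4 + (1/2)x^3 + (1/6)x^2 - (1/2)x

ℓ_3(x) = (x + 1)x(x - 1)(x - 3) / [(3)·(2)·(1)·(-1)]
       = (x^4 - 3x^3 - x^2 + 3x) / (-6)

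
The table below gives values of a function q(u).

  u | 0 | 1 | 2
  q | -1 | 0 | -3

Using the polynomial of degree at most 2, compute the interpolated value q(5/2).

-6

Using Newton's divided-difference form:
q[0,1] = (0 - (-1)) / (1 - 0) = 1
q[1,2] = (-3 - 0) / (2 - 1) = -3
q[0,1,2] = (-3 - 1) / (2 - 0) = -2
q(5/2) = -1 + 1·(5/2) + (-2)·(5/2)·(3/2) = -6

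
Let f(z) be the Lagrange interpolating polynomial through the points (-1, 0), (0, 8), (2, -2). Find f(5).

-82

L_0(5) = (5)·(3)/[(-1)·(-3)] = 5
L_1(5) = (6)·(3)/[(1)·(-2)] = -9
L_2(5) = (6)·(5)/[(3)·(2)] = 5
Sum: 0 + 8·(-9) + (-2)·(5) = -82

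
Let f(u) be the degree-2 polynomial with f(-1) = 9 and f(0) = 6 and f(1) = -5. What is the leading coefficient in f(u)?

The leading coefficient equals the top divided difference f[-1,0,1].
f[-1,0] = (6 - 9) / (0 - (-1)) = -3
f[0,1] = (-5 - 6) / (1 - 0) = -11
f[-1,0,1] = (-11 - (-3)) / (1 - (-1)) = -4

-4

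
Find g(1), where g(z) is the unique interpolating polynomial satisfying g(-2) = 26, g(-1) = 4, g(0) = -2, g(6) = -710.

L_0(1) = (2)·(1)·(-5)/[(-1)·(-2)·(-8)] = 5/8
L_1(1) = (3)·(1)·(-5)/[(1)·(-1)·(-7)] = -15/7
L_2(1) = (3)·(2)·(-5)/[(2)·(1)·(-6)] = 5/2
L_3(1) = (3)·(2)·(1)/[(8)·(7)·(6)] = 1/56
Sum: 26·(5/8) + 4·(-15/7) + (-2)·(5/2) + (-710)·(1/56) = -10

-10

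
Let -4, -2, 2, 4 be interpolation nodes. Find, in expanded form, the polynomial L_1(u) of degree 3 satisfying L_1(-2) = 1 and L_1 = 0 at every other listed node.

L_1(u) = (1/48)u^3 - (1/24)u^2 - (1/3)u + 2/3

L_1(u) = (u + 4)(u - 2)(u - 4) / [(2)·(-4)·(-6)]
       = (u^3 - 2u^2 - 16u + 32) / (48)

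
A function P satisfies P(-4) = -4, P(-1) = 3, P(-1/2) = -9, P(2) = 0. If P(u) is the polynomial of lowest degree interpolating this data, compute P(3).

Evaluate each Lagrange basis at u = 3:
L_0(3) = (4)·(7/2)·(1)/[(-3)·(-7/2)·(-6)] = -2/9
L_1(3) = (7)·(7/2)·(1)/[(3)·(-1/2)·(-3)] = 49/9
L_2(3) = (7)·(4)·(1)/[(7/2)·(1/2)·(-5/2)] = -32/5
L_3(3) = (7)·(4)·(7/2)/[(6)·(3)·(5/2)] = 98/45
Sum: (-4)·(-2/9) + 3·(49/9) + (-9)·(-32/5) + 0 = 3367/45

3367/45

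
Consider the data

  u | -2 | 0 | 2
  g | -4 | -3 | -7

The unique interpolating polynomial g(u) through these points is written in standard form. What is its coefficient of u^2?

Build the Lagrange basis polynomials:
L_0(u) = u(u - 2) / [8] = (1/8)u^2 - (1/4)u
L_1(u) = (u + 2)(u - 2) / [-4] = -(1/4)u^2 + 1
L_2(u) = (u + 2)u / [8] = (1/8)u^2 + (1/4)u
g(u) = (-4)·L_0 + (-3)·L_1 + (-7)·L_2
Only the coefficient of u^2 is needed; take it from each L_i and combine:
(-4)·(1/8) + (-3)·(-1/4) + (-7)·(1/8) = -5/8

-5/8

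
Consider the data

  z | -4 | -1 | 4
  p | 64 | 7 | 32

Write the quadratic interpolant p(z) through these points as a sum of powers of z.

p(z) = 3z^2 - 4z

L_0(z) = (z + 1)(z - 4) / [24] = (1/24)z^2 - (1/8)z - 1/6
L_1(z) = (z + 4)(z - 4) / [-15] = -(1/15)z^2 + 16/15
L_2(z) = (z + 4)(z + 1) / [40] = (1/40)z^2 + (1/8)z + 1/10
p(z) = 64·L_0 + 7·L_1 + 32·L_2
  64·L_0(z) = (8/3)z^2 - 8z - 32/3
  7·L_1(z) = -(7/15)z^2 + 112/15
  32·L_2(z) = (4/5)z^2 + 4z + 16/5
Adding term by term: 3z^2 - 4z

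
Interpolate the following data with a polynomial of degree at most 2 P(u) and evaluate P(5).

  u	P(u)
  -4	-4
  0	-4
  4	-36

-49

L_0(5) = (5)·(1)/[(-4)·(-8)] = 5/32
L_1(5) = (9)·(1)/[(4)·(-4)] = -9/16
L_2(5) = (9)·(5)/[(8)·(4)] = 45/32
Sum: (-4)·(5/32) + (-4)·(-9/16) + (-36)·(45/32) = -49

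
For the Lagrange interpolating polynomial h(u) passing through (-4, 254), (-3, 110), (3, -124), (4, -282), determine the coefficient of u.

Build the Lagrange basis polynomials:
L_0(u) = (u + 3)(u - 3)(u - 4) / [-56] = -(1/56)u^3 + (1/14)u^2 + (9/56)u - 9/14
L_1(u) = (u + 4)(u - 3)(u - 4) / [42] = (1/42)u^3 - (1/14)u^2 - (8/21)u + 8/7
L_2(u) = (u + 4)(u + 3)(u - 4) / [-42] = -(1/42)u^3 - (1/14)u^2 + (8/21)u + 8/7
L_3(u) = (u + 4)(u + 3)(u - 3) / [56] = (1/56)u^3 + (1/14)u^2 - (9/56)u - 9/14
h(u) = 254·L_0 + 110·L_1 + (-124)·L_2 + (-282)·L_3
Only the coefficient of u is needed; take it from each L_i and combine:
254·(9/56) + 110·(-8/21) + (-124)·(8/21) + (-282)·(-9/56) = -3

-3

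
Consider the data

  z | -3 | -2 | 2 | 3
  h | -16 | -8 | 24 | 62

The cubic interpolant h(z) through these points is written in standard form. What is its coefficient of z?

4

L_0(z) = (z + 2)(z - 2)(z - 3) / [-30] = -(1/30)z^3 + (1/10)z^2 + (2/15)z - 2/5
L_1(z) = (z + 3)(z - 2)(z - 3) / [20] = (1/20)z^3 - (1/10)z^2 - (9/20)z + 9/10
L_2(z) = (z + 3)(z + 2)(z - 3) / [-20] = -(1/20)z^3 - (1/10)z^2 + (9/20)z + 9/10
L_3(z) = (z + 3)(z + 2)(z - 2) / [30] = (1/30)z^3 + (1/10)z^2 - (2/15)z - 2/5
h(z) = (-16)·L_0 + (-8)·L_1 + 24·L_2 + 62·L_3
Only the coefficient of z is needed; take it from each L_i and combine:
(-16)·(2/15) + (-8)·(-9/20) + 24·(9/20) + 62·(-2/15) = 4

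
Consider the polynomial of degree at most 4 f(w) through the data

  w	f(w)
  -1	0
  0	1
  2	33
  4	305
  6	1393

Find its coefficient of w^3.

Build the Lagrange basis polynomials:
L_0(w) = w(w - 2)(w - 4)(w - 6) / [105] = (1/105)w^4 - (4/35)w^3 + (44/105)w^2 - (16/35)w
L_1(w) = (w + 1)(w - 2)(w - 4)(w - 6) / [-48] = -(1/48)w^4 + (11/48)w^3 - (2/3)w^2 + (1/12)w + 1
L_2(w) = (w + 1)w(w - 4)(w - 6) / [48] = (1/48)w^4 - (3/16)w^3 + (7/24)w^2 + (1/2)w
L_3(w) = (w + 1)w(w - 2)(w - 6) / [-80] = -(1/80)w^4 + (7/80)w^3 - (1/20)w^2 - (3/20)w
L_4(w) = (w + 1)w(w - 2)(w - 4) / [336] = (1/336)w^4 - (5/336)w^3 + (1/168)w^2 + (1/42)w
f(w) = 0·L_0 + 1·L_1 + 33·L_2 + 305·L_3 + 1393·L_4
Only the coefficient of w^3 is needed; take it from each L_i and combine:
0·(-4/35) + 1·(11/48) + 33·(-3/16) + 305·(7/80) + 1393·(-5/336) = 0

0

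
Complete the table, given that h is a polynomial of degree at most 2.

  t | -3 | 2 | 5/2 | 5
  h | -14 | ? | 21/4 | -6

6

The 3 known values determine h uniquely (degree ≤ 2).
L_0(2) = (-1/2)·(-3)/[(-11/2)·(-8)] = 3/88
L_1(2) = (5)·(-3)/[(11/2)·(-5/2)] = 12/11
L_2(2) = (5)·(-1/2)/[(8)·(5/2)] = -1/8
Sum: (-14)·(3/88) + 21/4·(12/11) + (-6)·(-1/8) = 6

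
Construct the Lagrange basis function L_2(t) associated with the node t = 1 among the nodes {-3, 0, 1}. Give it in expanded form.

L_2(t) = (1/4)t^2 + (3/4)t

L_2(t) = (t + 3)t / [(4)·(1)]
       = (t^2 + 3t) / (4)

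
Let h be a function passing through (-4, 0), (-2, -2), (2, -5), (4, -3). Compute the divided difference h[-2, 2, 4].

h[-2,2] = (-5 - (-2)) / (2 - (-2)) = -3/4
h[2,4] = (-3 - (-5)) / (4 - 2) = 1
h[-2,2,4] = (1 - (-3/4)) / (4 - (-2)) = 7/24

7/24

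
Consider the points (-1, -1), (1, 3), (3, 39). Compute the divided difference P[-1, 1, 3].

P[-1,1] = (3 - (-1)) / (1 - (-1)) = 2
P[1,3] = (39 - 3) / (3 - 1) = 18
P[-1,1,3] = (18 - 2) / (3 - (-1)) = 4

4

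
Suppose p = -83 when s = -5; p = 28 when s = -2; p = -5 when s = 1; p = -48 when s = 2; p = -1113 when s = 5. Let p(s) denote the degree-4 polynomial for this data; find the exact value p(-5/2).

627/16

Evaluate each Lagrange basis at s = -5/2:
L_0(-5/2) = (-1/2)·(-7/2)·(-9/2)·(-15/2)/[(-3)·(-6)·(-7)·(-10)] = 3/64
L_1(-5/2) = (5/2)·(-7/2)·(-9/2)·(-15/2)/[(3)·(-3)·(-4)·(-7)] = 75/64
L_2(-5/2) = (5/2)·(-1/2)·(-9/2)·(-15/2)/[(6)·(3)·(-1)·(-4)] = -75/128
L_3(-5/2) = (5/2)·(-1/2)·(-7/2)·(-15/2)/[(7)·(4)·(1)·(-3)] = 25/64
L_4(-5/2) = (5/2)·(-1/2)·(-7/2)·(-9/2)/[(10)·(7)·(4)·(3)] = -3/128
Sum: (-83)·(3/64) + 28·(75/64) + (-5)·(-75/128) + (-48)·(25/64) + (-1113)·(-3/128) = 627/16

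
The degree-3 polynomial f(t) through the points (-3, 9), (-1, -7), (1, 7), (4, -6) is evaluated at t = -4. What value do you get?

Evaluate each Lagrange basis at t = -4:
L_0(-4) = (-3)·(-5)·(-8)/[(-2)·(-4)·(-7)] = 15/7
L_1(-4) = (-1)·(-5)·(-8)/[(2)·(-2)·(-5)] = -2
L_2(-4) = (-1)·(-3)·(-8)/[(4)·(2)·(-3)] = 1
L_3(-4) = (-1)·(-3)·(-5)/[(7)·(5)·(3)] = -1/7
Sum: 9·(15/7) + (-7)·(-2) + 7·(1) + (-6)·(-1/7) = 288/7

288/7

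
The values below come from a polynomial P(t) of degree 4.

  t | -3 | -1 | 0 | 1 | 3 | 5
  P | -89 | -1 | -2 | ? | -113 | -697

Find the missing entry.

-9

The 5 known values determine P uniquely (degree ≤ 4).
L_0(1) = (2)·(1)·(-2)·(-4)/[(-2)·(-3)·(-6)·(-8)] = 1/18
L_1(1) = (4)·(1)·(-2)·(-4)/[(2)·(-1)·(-4)·(-6)] = -2/3
L_2(1) = (4)·(2)·(-2)·(-4)/[(3)·(1)·(-3)·(-5)] = 64/45
L_3(1) = (4)·(2)·(1)·(-4)/[(6)·(4)·(3)·(-2)] = 2/9
L_4(1) = (4)·(2)·(1)·(-2)/[(8)·(6)·(5)·(2)] = -1/30
Sum: (-89)·(1/18) + (-1)·(-2/3) + (-2)·(64/45) + (-113)·(2/9) + (-697)·(-1/30) = -9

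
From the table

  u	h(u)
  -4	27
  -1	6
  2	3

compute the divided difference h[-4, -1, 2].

h[-4,-1] = (6 - 27) / (-1 - (-4)) = -7
h[-1,2] = (3 - 6) / (2 - (-1)) = -1
h[-4,-1,2] = (-1 - (-7)) / (2 - (-4)) = 1

1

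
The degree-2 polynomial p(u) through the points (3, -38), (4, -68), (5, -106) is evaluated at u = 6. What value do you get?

-152

Using Newton's divided-difference form:
p[3,4] = (-68 - (-38)) / (4 - 3) = -30
p[4,5] = (-106 - (-68)) / (5 - 4) = -38
p[3,4,5] = (-38 - (-30)) / (5 - 3) = -4
p(6) = -38 + (-30)·(3) + (-4)·(3)·(2) = -152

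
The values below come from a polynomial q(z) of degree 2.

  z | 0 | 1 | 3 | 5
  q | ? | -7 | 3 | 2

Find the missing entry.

-129/8

The 3 known values determine q uniquely (degree ≤ 2).
L_0(0) = (-3)·(-5)/[(-2)·(-4)] = 15/8
L_1(0) = (-1)·(-5)/[(2)·(-2)] = -5/4
L_2(0) = (-1)·(-3)/[(4)·(2)] = 3/8
Sum: (-7)·(15/8) + 3·(-5/4) + 2·(3/8) = -129/8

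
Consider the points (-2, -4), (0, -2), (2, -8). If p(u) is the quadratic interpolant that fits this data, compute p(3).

Using Newton's divided-difference form:
p[-2,0] = (-2 - (-4)) / (0 - (-2)) = 1
p[0,2] = (-8 - (-2)) / (2 - 0) = -3
p[-2,0,2] = (-3 - 1) / (2 - (-2)) = -1
p(3) = -4 + 1·(5) + (-1)·(5)·(3) = -14

-14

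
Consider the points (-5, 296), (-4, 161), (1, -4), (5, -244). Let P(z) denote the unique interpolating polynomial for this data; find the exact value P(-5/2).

L_0(-5/2) = (3/2)·(-7/2)·(-15/2)/[(-1)·(-6)·(-10)] = -21/32
L_1(-5/2) = (5/2)·(-7/2)·(-15/2)/[(1)·(-5)·(-9)] = 35/24
L_2(-5/2) = (5/2)·(3/2)·(-15/2)/[(6)·(5)·(-4)] = 15/64
L_3(-5/2) = (5/2)·(3/2)·(-7/2)/[(10)·(9)·(4)] = -7/192
Sum: 296·(-21/32) + 161·(35/24) + (-4)·(15/64) + (-244)·(-7/192) = 97/2

97/2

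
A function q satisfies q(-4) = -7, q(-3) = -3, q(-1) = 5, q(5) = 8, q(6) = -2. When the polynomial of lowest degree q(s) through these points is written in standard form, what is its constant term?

L_0(s) = (s + 3)(s + 1)(s - 5)(s - 6) / [270] = (1/270)s^4 - (7/270)s^3 - (11/270)s^2 + (29/90)s + 1/3
L_1(s) = (s + 4)(s + 1)(s - 5)(s - 6) / [-144] = -(1/144)s^4 + (1/24)s^3 + (7/48)s^2 - (53/72)s - 5/6
L_2(s) = (s + 4)(s + 3)(s - 5)(s - 6) / [252] = (1/252)s^4 - (1/63)s^3 - (5/36)s^2 + (13/42)s + 10/7
L_3(s) = (s + 4)(s + 3)(s + 1)(s - 6) / [-432] = -(1/432)s^4 - (1/216)s^3 + (29/432)s^2 + (17/72)s + 1/6
L_4(s) = (s + 4)(s + 3)(s + 1)(s - 5) / [630] = (1/630)s^4 + (1/210)s^3 - (1/30)s^2 - (83/630)s - 2/21
q(s) = (-7)·L_0 + (-3)·L_1 + 5·L_2 + 8·L_3 + (-2)·L_4
Only the constant term is needed; take it from each L_i and combine:
(-7)·(1/3) + (-3)·(-5/6) + 5·(10/7) + 8·(1/6) + (-2)·(-2/21) = 53/6

53/6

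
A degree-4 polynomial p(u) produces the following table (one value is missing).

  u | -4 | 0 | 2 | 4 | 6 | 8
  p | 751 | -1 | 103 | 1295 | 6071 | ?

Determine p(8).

The 5 known values determine p uniquely (degree ≤ 4).
Evaluate each Lagrange basis at u = 8:
L_0(8) = (8)·(6)·(4)·(2)/[(-4)·(-6)·(-8)·(-10)] = 1/5
L_1(8) = (12)·(6)·(4)·(2)/[(4)·(-2)·(-4)·(-6)] = -3
L_2(8) = (12)·(8)·(4)·(2)/[(6)·(2)·(-2)·(-4)] = 8
L_3(8) = (12)·(8)·(6)·(2)/[(8)·(4)·(2)·(-2)] = -9
L_4(8) = (12)·(8)·(6)·(4)/[(10)·(6)·(4)·(2)] = 24/5
Sum: 751·(1/5) + (-1)·(-3) + 103·(8) + 1295·(-9) + 6071·(24/5) = 18463

18463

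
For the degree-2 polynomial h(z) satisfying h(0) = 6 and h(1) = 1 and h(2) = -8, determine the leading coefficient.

-2

The leading coefficient equals the top divided difference h[0,1,2].
h[0,1] = (1 - 6) / (1 - 0) = -5
h[1,2] = (-8 - 1) / (2 - 1) = -9
h[0,1,2] = (-9 - (-5)) / (2 - 0) = -2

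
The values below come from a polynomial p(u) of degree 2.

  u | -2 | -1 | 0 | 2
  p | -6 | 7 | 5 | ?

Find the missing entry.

The 3 known values determine p uniquely (degree ≤ 2).
Evaluate each Lagrange basis at u = 2:
L_0(2) = (3)·(2)/[(-1)·(-2)] = 3
L_1(2) = (4)·(2)/[(1)·(-1)] = -8
L_2(2) = (4)·(3)/[(2)·(1)] = 6
Sum: (-6)·(3) + 7·(-8) + 5·(6) = -44

-44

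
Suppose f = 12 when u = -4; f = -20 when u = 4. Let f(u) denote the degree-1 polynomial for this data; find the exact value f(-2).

Evaluate each Lagrange basis at u = -2:
L_0(-2) = (-6)/[(-8)] = 3/4
L_1(-2) = (2)/[(8)] = 1/4
Sum: 12·(3/4) + (-20)·(1/4) = 4

4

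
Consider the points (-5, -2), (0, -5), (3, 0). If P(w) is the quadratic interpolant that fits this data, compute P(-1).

-83/15

Evaluate each Lagrange basis at w = -1:
L_0(-1) = (-1)·(-4)/[(-5)·(-8)] = 1/10
L_1(-1) = (4)·(-4)/[(5)·(-3)] = 16/15
L_2(-1) = (4)·(-1)/[(8)·(3)] = -1/6
Sum: (-2)·(1/10) + (-5)·(16/15) + 0 = -83/15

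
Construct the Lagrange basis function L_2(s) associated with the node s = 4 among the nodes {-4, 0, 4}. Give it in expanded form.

L_2(s) = (1/32)s^2 + (1/8)s

L_2(s) = (s + 4)s / [(8)·(4)]
       = (s^2 + 4s) / (32)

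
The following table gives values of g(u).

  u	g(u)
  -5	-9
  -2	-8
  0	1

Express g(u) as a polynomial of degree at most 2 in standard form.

L_0(u) = (u + 2)u / [15] = (1/15)u^2 + (2/15)u
L_1(u) = (u + 5)u / [-6] = -(1/6)u^2 - (5/6)u
L_2(u) = (u + 5)(u + 2) / [10] = (1/10)u^2 + (7/10)u + 1
g(u) = (-9)·L_0 + (-8)·L_1 + 1·L_2
  (-9)·L_0(u) = -(3/5)u^2 - (6/5)u
  (-8)·L_1(u) = (4/3)u^2 + (20/3)u
  1·L_2(u) = (1/10)u^2 + (7/10)u + 1
Adding term by term: (5/6)u^2 + (37/6)u + 1

g(u) = (5/6)u^2 + (37/6)u + 1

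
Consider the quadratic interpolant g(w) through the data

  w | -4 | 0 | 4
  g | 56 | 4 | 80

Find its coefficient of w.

3

L_0(w) = w(w - 4) / [32] = (1/32)w^2 - (1/8)w
L_1(w) = (w + 4)(w - 4) / [-16] = -(1/16)w^2 + 1
L_2(w) = (w + 4)w / [32] = (1/32)w^2 + (1/8)w
g(w) = 56·L_0 + 4·L_1 + 80·L_2
Only the coefficient of w is needed; take it from each L_i and combine:
56·(-1/8) + 4·(0) + 80·(1/8) = 3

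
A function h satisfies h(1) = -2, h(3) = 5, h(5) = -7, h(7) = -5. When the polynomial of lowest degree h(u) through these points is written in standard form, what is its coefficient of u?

461/16

Build the Lagrange basis polynomials:
L_0(u) = (u - 3)(u - 5)(u - 7) / [-48] = -(1/48)u^3 + (5/16)u^2 - (71/48)u + 35/16
L_1(u) = (u - 1)(u - 5)(u - 7) / [16] = (1/16)u^3 - (13/16)u^2 + (47/16)u - 35/16
L_2(u) = (u - 1)(u - 3)(u - 7) / [-16] = -(1/16)u^3 + (11/16)u^2 - (31/16)u + 21/16
L_3(u) = (u - 1)(u - 3)(u - 5) / [48] = (1/48)u^3 - (3/16)u^2 + (23/48)u - 5/16
h(u) = (-2)·L_0 + 5·L_1 + (-7)·L_2 + (-5)·L_3
Only the coefficient of u is needed; take it from each L_i and combine:
(-2)·(-71/48) + 5·(47/16) + (-7)·(-31/16) + (-5)·(23/48) = 461/16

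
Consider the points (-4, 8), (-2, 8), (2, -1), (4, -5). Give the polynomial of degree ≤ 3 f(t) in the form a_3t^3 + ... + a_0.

Newton's divided differences:
f[-4,-2] = (8 - 8) / (-2 - (-4)) = 0
f[-2,2] = (-1 - 8) / (2 - (-2)) = -9/4
f[2,4] = (-5 - (-1)) / (4 - 2) = -2
f[-4,-2,2] = (-9/4 - 0) / (2 - (-4)) = -3/8
f[-2,2,4] = (-2 - (-9/4)) / (4 - (-2)) = 1/24
f[-4,-2,2,4] = (1/24 - (-3/8)) / (4 - (-4)) = 5/96
f(t) = 8 + (-3/8)·(t + 4)(t + 2) + (5/96)·(t + 4)(t + 2)(t - 2)
Expanding: f(t) = (5/96)t^3 - (1/6)t^2 - (59/24)t + 25/6

f(t) = (5/96)t^3 - (1/6)t^2 - (59/24)t + 25/6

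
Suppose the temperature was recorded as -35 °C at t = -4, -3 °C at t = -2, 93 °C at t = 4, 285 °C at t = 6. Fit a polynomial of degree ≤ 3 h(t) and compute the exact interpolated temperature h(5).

172

Using Newton's divided-difference form:
h[-4,-2] = (-3 - (-35)) / (-2 - (-4)) = 16
h[-2,4] = (93 - (-3)) / (4 - (-2)) = 16
h[4,6] = (285 - 93) / (6 - 4) = 96
h[-4,-2,4] = (16 - 16) / (4 - (-4)) = 0
h[-2,4,6] = (96 - 16) / (6 - (-2)) = 10
h[-4,-2,4,6] = (10 - 0) / (6 - (-4)) = 1
h(5) = -35 + 16·(9) + 0·(9)·(7) + 1·(9)·(7)·(1) = 172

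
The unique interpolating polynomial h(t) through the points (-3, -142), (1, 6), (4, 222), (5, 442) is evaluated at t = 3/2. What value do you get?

53/4

L_0(3/2) = (1/2)·(-5/2)·(-7/2)/[(-4)·(-7)·(-8)] = -5/256
L_1(3/2) = (9/2)·(-5/2)·(-7/2)/[(4)·(-3)·(-4)] = 105/128
L_2(3/2) = (9/2)·(1/2)·(-7/2)/[(7)·(3)·(-1)] = 3/8
L_3(3/2) = (9/2)·(1/2)·(-5/2)/[(8)·(4)·(1)] = -45/256
Sum: (-142)·(-5/256) + 6·(105/128) + 222·(3/8) + 442·(-45/256) = 53/4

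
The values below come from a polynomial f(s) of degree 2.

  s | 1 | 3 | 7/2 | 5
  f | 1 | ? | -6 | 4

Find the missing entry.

The 3 known values determine f uniquely (degree ≤ 2).
Evaluate each Lagrange basis at s = 3:
L_0(3) = (-1/2)·(-2)/[(-5/2)·(-4)] = 1/10
L_1(3) = (2)·(-2)/[(5/2)·(-3/2)] = 16/15
L_2(3) = (2)·(-1/2)/[(4)·(3/2)] = -1/6
Sum: 1·(1/10) + (-6)·(16/15) + 4·(-1/6) = -209/30

-209/30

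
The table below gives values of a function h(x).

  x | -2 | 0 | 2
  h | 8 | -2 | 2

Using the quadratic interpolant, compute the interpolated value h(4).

Using Newton's divided-difference form:
h[-2,0] = (-2 - 8) / (0 - (-2)) = -5
h[0,2] = (2 - (-2)) / (2 - 0) = 2
h[-2,0,2] = (2 - (-5)) / (2 - (-2)) = 7/4
h(4) = 8 + (-5)·(6) + (7/4)·(6)·(4) = 20

20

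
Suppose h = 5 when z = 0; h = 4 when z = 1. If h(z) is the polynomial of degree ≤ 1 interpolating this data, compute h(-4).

9

L_0(-4) = (-5)/[(-1)] = 5
L_1(-4) = (-4)/[(1)] = -4
Sum: 5·(5) + 4·(-4) = 9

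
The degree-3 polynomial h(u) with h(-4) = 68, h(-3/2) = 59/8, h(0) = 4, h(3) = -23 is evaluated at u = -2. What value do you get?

Using Newton's divided-difference form:
h[-4,-3/2] = (59/8 - 68) / (-3/2 - (-4)) = -97/4
h[-3/2,0] = (4 - 59/8) / (0 - (-3/2)) = -9/4
h[0,3] = (-23 - 4) / (3 - 0) = -9
h[-4,-3/2,0] = (-9/4 - (-97/4)) / (0 - (-4)) = 11/2
h[-3/2,0,3] = (-9 - (-9/4)) / (3 - (-3/2)) = -3/2
h[-4,-3/2,0,3] = (-3/2 - 11/2) / (3 - (-4)) = -1
h(-2) = 68 + (-97/4)·(2) + (11/2)·(2)·(-1/2) + (-1)·(2)·(-1/2)·(-2) = 12

12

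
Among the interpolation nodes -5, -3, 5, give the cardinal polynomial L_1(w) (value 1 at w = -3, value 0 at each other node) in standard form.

L_1(w) = -(1/16)w^2 + 25/16

L_1(w) = (w + 5)(w - 5) / [(2)·(-8)]
       = (w^2 - 25) / (-16)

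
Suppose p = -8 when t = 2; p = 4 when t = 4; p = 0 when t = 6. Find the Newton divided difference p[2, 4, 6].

-2

p[2,4] = (4 - (-8)) / (4 - 2) = 6
p[4,6] = (0 - 4) / (6 - 4) = -2
p[2,4,6] = (-2 - 6) / (6 - 2) = -2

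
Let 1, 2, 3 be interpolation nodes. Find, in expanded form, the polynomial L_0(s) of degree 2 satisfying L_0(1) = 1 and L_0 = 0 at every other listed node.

L_0(s) = (s - 2)(s - 3) / [(-1)·(-2)]
       = (s^2 - 5s + 6) / (2)

L_0(s) = (1/2)s^2 - (5/2)s + 3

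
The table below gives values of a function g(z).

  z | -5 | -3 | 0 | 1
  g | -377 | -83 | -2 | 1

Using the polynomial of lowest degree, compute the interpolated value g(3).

L_0(3) = (6)·(3)·(2)/[(-2)·(-5)·(-6)] = -3/5
L_1(3) = (8)·(3)·(2)/[(2)·(-3)·(-4)] = 2
L_2(3) = (8)·(6)·(2)/[(5)·(3)·(-1)] = -32/5
L_3(3) = (8)·(6)·(3)/[(6)·(4)·(1)] = 6
Sum: (-377)·(-3/5) + (-83)·(2) + (-2)·(-32/5) + 1·(6) = 79

79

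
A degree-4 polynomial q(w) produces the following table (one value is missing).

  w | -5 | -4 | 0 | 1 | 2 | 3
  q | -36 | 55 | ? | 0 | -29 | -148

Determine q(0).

-1

The 5 known values determine q uniquely (degree ≤ 4).
Evaluate each Lagrange basis at w = 0:
L_0(0) = (4)·(-1)·(-2)·(-3)/[(-1)·(-6)·(-7)·(-8)] = -1/14
L_1(0) = (5)·(-1)·(-2)·(-3)/[(1)·(-5)·(-6)·(-7)] = 1/7
L_2(0) = (5)·(4)·(-2)·(-3)/[(6)·(5)·(-1)·(-2)] = 2
L_3(0) = (5)·(4)·(-1)·(-3)/[(7)·(6)·(1)·(-1)] = -10/7
L_4(0) = (5)·(4)·(-1)·(-2)/[(8)·(7)·(2)·(1)] = 5/14
Sum: (-36)·(-1/14) + 55·(1/7) + 0 + (-29)·(-10/7) + (-148)·(5/14) = -1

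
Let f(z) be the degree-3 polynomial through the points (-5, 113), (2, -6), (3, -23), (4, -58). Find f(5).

-117

Evaluate each Lagrange basis at z = 5:
L_0(5) = (3)·(2)·(1)/[(-7)·(-8)·(-9)] = -1/84
L_1(5) = (10)·(2)·(1)/[(7)·(-1)·(-2)] = 10/7
L_2(5) = (10)·(3)·(1)/[(8)·(1)·(-1)] = -15/4
L_3(5) = (10)·(3)·(2)/[(9)·(2)·(1)] = 10/3
Sum: 113·(-1/84) + (-6)·(10/7) + (-23)·(-15/4) + (-58)·(10/3) = -117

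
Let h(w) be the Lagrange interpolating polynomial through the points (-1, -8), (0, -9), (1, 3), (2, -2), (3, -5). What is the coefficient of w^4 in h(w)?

L_0(w) = w(w - 1)(w - 2)(w - 3) / [24] = (1/24)w^4 - (1/4)w^3 + (11/24)w^2 - (1/4)w
L_1(w) = (w + 1)(w - 1)(w - 2)(w - 3) / [-6] = -(1/6)w^4 + (5/6)w^3 - (5/6)w^2 - (5/6)w + 1
L_2(w) = (w + 1)w(w - 2)(w - 3) / [4] = (1/4)w^4 - w^3 + (1/4)w^2 + (3/2)w
L_3(w) = (w + 1)w(w - 1)(w - 3) / [-6] = -(1/6)w^4 + (1/2)w^3 + (1/6)w^2 - (1/2)w
L_4(w) = (w + 1)w(w - 1)(w - 2) / [24] = (1/24)w^4 - (1/12)w^3 - (1/24)w^2 + (1/12)w
h(w) = (-8)·L_0 + (-9)·L_1 + 3·L_2 + (-2)·L_3 + (-5)·L_4
Only the coefficient of w^4 is needed; take it from each L_i and combine:
(-8)·(1/24) + (-9)·(-1/6) + 3·(1/4) + (-2)·(-1/6) + (-5)·(1/24) = 49/24

49/24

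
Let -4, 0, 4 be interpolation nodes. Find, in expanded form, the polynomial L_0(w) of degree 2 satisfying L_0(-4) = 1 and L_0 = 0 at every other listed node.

L_0(w) = w(w - 4) / [(-4)·(-8)]
       = (w^2 - 4w) / (32)

L_0(w) = (1/32)w^2 - (1/8)w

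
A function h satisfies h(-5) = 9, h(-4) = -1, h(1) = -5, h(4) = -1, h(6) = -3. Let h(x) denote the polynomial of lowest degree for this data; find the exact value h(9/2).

Using Newton's divided-difference form:
h[-5,-4] = (-1 - 9) / (-4 - (-5)) = -10
h[-4,1] = (-5 - (-1)) / (1 - (-4)) = -4/5
h[1,4] = (-1 - (-5)) / (4 - 1) = 4/3
h[4,6] = (-3 - (-1)) / (6 - 4) = -1
h[-5,-4,1] = (-4/5 - (-10)) / (1 - (-5)) = 23/15
h[-4,1,4] = (4/3 - (-4/5)) / (4 - (-4)) = 4/15
h[1,4,6] = (-1 - 4/3) / (6 - 1) = -7/15
h[-5,-4,1,4] = (4/15 - 23/15) / (4 - (-5)) = -19/135
h[-4,1,4,6] = (-7/15 - 4/15) / (6 - (-4)) = -11/150
h[-5,-4,1,4,6] = (-11/150 - (-19/135)) / (6 - (-5)) = 91/14850
h(9/2) = 9 + (-10)·(19/2) + (23/15)·(19/2)·(17/2) + (-19/135)·(19/2)·(17/2)·(7/2) + (91/14850)·(19/2)·(17/2)·(7/2)·(1/2) = -86663/79200

-86663/79200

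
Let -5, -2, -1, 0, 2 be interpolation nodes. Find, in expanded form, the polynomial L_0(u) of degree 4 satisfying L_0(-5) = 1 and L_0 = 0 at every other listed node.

L_0(u) = (u + 2)(u + 1)u(u - 2) / [(-3)·(-4)·(-5)·(-7)]
       = (u^4 + u^3 - 4u^2 - 4u) / (420)

L_0(u) = (1/420)u^4 + (1/420)u^3 - (1/105)u^2 - (1/105)u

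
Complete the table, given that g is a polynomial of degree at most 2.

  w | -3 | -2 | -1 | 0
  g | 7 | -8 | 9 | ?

58

The 3 known values determine g uniquely (degree ≤ 2).
Evaluate each Lagrange basis at w = 0:
L_0(0) = (2)·(1)/[(-1)·(-2)] = 1
L_1(0) = (3)·(1)/[(1)·(-1)] = -3
L_2(0) = (3)·(2)/[(2)·(1)] = 3
Sum: 7·(1) + (-8)·(-3) + 9·(3) = 58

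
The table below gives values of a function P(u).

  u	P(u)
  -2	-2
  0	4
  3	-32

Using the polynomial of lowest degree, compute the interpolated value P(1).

-2

Evaluate each Lagrange basis at u = 1:
L_0(1) = (1)·(-2)/[(-2)·(-5)] = -1/5
L_1(1) = (3)·(-2)/[(2)·(-3)] = 1
L_2(1) = (3)·(1)/[(5)·(3)] = 1/5
Sum: (-2)·(-1/5) + 4·(1) + (-32)·(1/5) = -2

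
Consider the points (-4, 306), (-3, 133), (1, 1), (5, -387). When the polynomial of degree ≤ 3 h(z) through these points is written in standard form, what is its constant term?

Build the Lagrange basis polynomials:
L_0(z) = (z + 3)(z - 1)(z - 5) / [-45] = -(1/45)z^3 + (1/15)z^2 + (13/45)z - 1/3
L_1(z) = (z + 4)(z - 1)(z - 5) / [32] = (1/32)z^3 - (1/16)z^2 - (19/32)z + 5/8
L_2(z) = (z + 4)(z + 3)(z - 5) / [-80] = -(1/80)z^3 - (1/40)z^2 + (23/80)z + 3/4
L_3(z) = (z + 4)(z + 3)(z - 1) / [288] = (1/288)z^3 + (1/48)z^2 + (5/288)z - 1/24
h(z) = 306·L_0 + 133·L_1 + 1·L_2 + (-387)·L_3
Only the constant term is needed; take it from each L_i and combine:
306·(-1/3) + 133·(5/8) + 1·(3/4) + (-387)·(-1/24) = -2

-2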